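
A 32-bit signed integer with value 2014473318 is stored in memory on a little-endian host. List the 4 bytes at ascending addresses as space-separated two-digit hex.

66 6C 12 78

2014473318 in hexadecimal, padded to 32 bits, is 0x78126C66.
Split into bytes (most-significant first): 78 12 6C 66.
In little-endian order the low byte comes first in memory.
So at ascending addresses the bytes are 66 6C 12 78.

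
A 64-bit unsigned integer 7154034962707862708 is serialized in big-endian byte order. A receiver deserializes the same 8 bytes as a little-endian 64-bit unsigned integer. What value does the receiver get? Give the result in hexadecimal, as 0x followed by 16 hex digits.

0xB454ED16E53C4863

7154034962707862708 in 64-bit hexadecimal is 0x63483CE516ED54B4.
Stored big-endian, the bytes at ascending addresses are 63 48 3C E5 16 ED 54 B4.
Read back as little-endian, the first byte is least significant, giving 0xB454ED16E53C4863.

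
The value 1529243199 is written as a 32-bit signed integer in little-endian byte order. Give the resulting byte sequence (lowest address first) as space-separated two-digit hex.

1529243199 in hexadecimal, padded to 32 bits, is 0x5B26663F.
Split into bytes (most-significant first): 5B 26 66 3F.
In little-endian order the low byte comes first in memory.
So at ascending addresses the bytes are 3F 66 26 5B.

3F 66 26 5B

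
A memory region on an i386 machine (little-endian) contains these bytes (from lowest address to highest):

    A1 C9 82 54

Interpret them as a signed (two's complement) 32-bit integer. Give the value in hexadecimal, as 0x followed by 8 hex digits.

Little-endian: lowest address holds the least-significant byte.
Reassemble most-significant byte first: 54 82 C9 A1 → 0x5482C9A1.

0x5482C9A1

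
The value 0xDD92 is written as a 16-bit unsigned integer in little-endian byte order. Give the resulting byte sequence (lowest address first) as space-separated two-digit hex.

Split into bytes (most-significant first): DD 92.
In little-endian order the low byte comes first in memory.
So at ascending addresses the bytes are 92 DD.

92 DD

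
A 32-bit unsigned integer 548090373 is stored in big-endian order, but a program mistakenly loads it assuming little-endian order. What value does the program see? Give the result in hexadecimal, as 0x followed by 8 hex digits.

0x0532AB20

548090373 in 32-bit hexadecimal is 0x20AB3205.
Stored big-endian, the bytes at ascending addresses are 20 AB 32 05.
Read back as little-endian, the first byte is least significant, giving 0x0532AB20.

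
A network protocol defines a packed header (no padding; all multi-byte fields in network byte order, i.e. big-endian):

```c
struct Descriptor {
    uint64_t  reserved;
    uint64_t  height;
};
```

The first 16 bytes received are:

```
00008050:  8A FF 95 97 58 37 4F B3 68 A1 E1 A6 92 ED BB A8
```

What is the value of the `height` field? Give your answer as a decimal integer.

7539555356740795304

`height` follows `reserved` (8 bytes), so it starts at byte offset 8 and occupies 8 bytes.
Bytes at offsets 8..15: 68 A1 E1 A6 92 ED BB A8.
In big-endian order the high byte comes first in memory.
The bytes are already most-significant first: 0x68A1E1A692EDBBA8.
0x68A1E1A692EDBBA8 = 7539555356740795304.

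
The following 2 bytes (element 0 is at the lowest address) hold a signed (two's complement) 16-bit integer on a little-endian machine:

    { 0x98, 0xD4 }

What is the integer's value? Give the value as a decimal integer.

In little-endian order the low byte comes first in memory.
Reassemble most-significant byte first: D4 98 → 0xD498.
Top bit is set, so as a signed 16-bit value this is 0xD498 − 2^16 = -11112.

-11112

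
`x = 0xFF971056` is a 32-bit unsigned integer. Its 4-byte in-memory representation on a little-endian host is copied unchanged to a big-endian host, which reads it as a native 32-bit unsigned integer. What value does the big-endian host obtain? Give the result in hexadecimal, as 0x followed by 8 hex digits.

0x561097FF

Stored little-endian, the bytes at ascending addresses are 56 10 97 FF.
Read back as big-endian, the last byte is least significant, giving 0x561097FF.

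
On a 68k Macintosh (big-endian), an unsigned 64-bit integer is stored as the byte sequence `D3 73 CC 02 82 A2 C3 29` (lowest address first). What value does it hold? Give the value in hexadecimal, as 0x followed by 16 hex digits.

Big-endian: lowest address holds the most-significant byte.
The bytes are already most-significant first: 0xD373CC0282A2C329.

0xD373CC0282A2C329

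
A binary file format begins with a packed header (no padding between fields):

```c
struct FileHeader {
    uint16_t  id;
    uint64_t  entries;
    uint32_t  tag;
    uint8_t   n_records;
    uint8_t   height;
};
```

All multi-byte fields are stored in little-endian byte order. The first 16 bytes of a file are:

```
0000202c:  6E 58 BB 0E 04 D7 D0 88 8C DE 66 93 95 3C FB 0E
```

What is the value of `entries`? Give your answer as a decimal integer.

16036342803701436091

`entries` follows `id` (2 bytes), so it starts at byte offset 2 and occupies 8 bytes.
Bytes at offsets 2..9: BB 0E 04 D7 D0 88 8C DE.
In little-endian order the low byte comes first in memory.
Reassemble most-significant byte first: DE 8C 88 D0 D7 04 0E BB → 0xDE8C88D0D7040EBB.
0xDE8C88D0D7040EBB = 16036342803701436091.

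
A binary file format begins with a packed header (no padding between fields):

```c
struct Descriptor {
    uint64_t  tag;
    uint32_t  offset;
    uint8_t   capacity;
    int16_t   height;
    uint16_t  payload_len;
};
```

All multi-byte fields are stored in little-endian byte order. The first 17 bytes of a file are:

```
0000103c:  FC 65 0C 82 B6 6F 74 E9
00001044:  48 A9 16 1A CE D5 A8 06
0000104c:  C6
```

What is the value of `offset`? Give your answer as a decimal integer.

`offset` follows `tag` (8 bytes), so it starts at byte offset 8 and occupies 4 bytes.
Bytes at offsets 8..11: 48 A9 16 1A.
Little-endian stores the least-significant byte at the lowest address.
Reassemble most-significant byte first: 1A 16 A9 48 → 0x1A16A948.
0x1A16A948 = 437692744.

437692744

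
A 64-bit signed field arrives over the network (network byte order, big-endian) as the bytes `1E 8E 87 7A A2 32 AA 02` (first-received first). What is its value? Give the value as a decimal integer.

Big-endian stores the most-significant byte at the lowest address.
The bytes are already most-significant first: 0x1E8E877AA232AA02.
0x1E8E877AA232AA02 = 2201846228607740418.

2201846228607740418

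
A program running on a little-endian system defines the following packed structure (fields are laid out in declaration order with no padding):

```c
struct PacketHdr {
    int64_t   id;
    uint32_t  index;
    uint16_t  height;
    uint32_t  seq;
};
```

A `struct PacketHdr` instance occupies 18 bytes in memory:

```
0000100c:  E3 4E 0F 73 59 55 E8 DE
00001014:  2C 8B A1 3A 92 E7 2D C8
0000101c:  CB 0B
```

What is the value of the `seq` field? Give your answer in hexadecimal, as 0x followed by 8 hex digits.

0x0BCBC82D

`seq` follows `id` (8 B), `index` (4 B), `height` (2 B), so it starts at offset 8 + 4 + 2 = 14 and occupies 4 bytes.
Bytes at offsets 14..17: 2D C8 CB 0B.
Little-endian stores the least-significant byte at the lowest address.
Reassemble most-significant byte first: 0B CB C8 2D → 0x0BCBC82D.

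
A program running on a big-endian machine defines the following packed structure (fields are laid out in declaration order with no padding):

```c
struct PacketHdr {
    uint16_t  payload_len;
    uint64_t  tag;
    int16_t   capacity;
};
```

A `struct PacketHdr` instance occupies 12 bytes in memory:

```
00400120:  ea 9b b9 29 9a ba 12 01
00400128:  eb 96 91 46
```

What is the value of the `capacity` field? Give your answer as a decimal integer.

`capacity` follows `payload_len` (2 B), `tag` (8 B), so it starts at offset 2 + 8 = 10 and occupies 2 bytes.
Bytes at offsets 10..11: 91 46.
In big-endian order the high byte comes first in memory.
The bytes are already most-significant first: 0x9146.
Top bit is set, so as a signed 16-bit value this is 0x9146 − 2^16 = -28346.

-28346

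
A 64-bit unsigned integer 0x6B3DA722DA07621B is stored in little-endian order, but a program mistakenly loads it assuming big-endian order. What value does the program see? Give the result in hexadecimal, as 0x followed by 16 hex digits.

0x1B6207DA22A73D6B

Stored little-endian, the bytes at ascending addresses are 1B 62 07 DA 22 A7 3D 6B.
Read back as big-endian, the last byte is least significant, giving 0x1B6207DA22A73D6B.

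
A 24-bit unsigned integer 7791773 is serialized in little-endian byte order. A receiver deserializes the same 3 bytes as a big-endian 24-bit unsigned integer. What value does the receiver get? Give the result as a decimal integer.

7791773 in 24-bit hexadecimal is 0x76E49D.
Stored little-endian, the bytes at ascending addresses are 9D E4 76.
Read back as big-endian, the last byte is least significant, giving 0x9DE476.
0x9DE476 = 10347638.

10347638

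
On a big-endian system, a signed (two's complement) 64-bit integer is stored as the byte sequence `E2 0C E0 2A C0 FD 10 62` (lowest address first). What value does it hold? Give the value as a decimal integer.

-2158103647186251678

Big-endian stores the most-significant byte at the lowest address.
The bytes are already most-significant first: 0xE20CE02AC0FD1062.
Top bit is set, so as a signed 64-bit value this is 0xE20CE02AC0FD1062 − 2^64 = -2158103647186251678.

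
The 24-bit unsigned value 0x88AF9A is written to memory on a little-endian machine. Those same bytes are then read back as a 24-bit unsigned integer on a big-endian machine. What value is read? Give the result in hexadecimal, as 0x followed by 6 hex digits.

0x9AAF88

Stored little-endian, the bytes at ascending addresses are 9A AF 88.
Read back as big-endian, the last byte is least significant, giving 0x9AAF88.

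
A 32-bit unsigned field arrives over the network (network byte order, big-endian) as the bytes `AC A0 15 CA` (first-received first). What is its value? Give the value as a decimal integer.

2896172490

Big-endian: lowest address holds the most-significant byte.
The bytes are already most-significant first: 0xACA015CA.
0xACA015CA = 2896172490.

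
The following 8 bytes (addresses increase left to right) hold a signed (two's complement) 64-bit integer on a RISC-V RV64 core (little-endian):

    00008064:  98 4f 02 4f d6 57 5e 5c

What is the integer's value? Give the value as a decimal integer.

6655853877260341144

In little-endian order the low byte comes first in memory.
Reassemble most-significant byte first: 5C 5E 57 D6 4F 02 4F 98 → 0x5C5E57D64F024F98.
0x5C5E57D64F024F98 = 6655853877260341144.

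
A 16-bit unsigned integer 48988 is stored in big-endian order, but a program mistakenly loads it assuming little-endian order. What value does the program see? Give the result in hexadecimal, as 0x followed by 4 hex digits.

0x5CBF

48988 in 16-bit hexadecimal is 0xBF5C.
Stored big-endian, the bytes at ascending addresses are BF 5C.
Read back as little-endian, the first byte is least significant, giving 0x5CBF.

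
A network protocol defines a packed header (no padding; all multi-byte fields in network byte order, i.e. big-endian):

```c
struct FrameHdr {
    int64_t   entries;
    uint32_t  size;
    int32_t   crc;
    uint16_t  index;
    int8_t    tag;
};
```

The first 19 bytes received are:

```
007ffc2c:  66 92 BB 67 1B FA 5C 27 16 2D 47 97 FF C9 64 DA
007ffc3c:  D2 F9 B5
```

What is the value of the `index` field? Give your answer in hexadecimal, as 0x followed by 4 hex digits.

`index` follows `entries` (8 B), `size` (4 B), `crc` (4 B), so it starts at offset 8 + 4 + 4 = 16 and occupies 2 bytes.
Bytes at offsets 16..17: D2 F9.
Big-endian stores the most-significant byte at the lowest address.
The bytes are already most-significant first: 0xD2F9.

0xD2F9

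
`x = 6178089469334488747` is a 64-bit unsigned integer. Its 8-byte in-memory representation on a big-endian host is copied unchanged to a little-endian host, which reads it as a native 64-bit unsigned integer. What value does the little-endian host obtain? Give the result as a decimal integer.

12359640661899328597

6178089469334488747 in 64-bit hexadecimal is 0x55BCFBA3B24386AB.
Stored big-endian, the bytes at ascending addresses are 55 BC FB A3 B2 43 86 AB.
Read back as little-endian, the first byte is least significant, giving 0xAB8643B2A3FBBC55.
0xAB8643B2A3FBBC55 = 12359640661899328597.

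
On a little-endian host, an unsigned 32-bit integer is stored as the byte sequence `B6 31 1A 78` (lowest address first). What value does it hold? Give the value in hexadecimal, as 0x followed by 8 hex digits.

Little-endian: lowest address holds the least-significant byte.
Reassemble most-significant byte first: 78 1A 31 B6 → 0x781A31B6.

0x781A31B6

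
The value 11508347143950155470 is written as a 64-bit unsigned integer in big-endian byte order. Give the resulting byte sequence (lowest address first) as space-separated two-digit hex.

9F B5 DC C0 EB 07 BE CE

11508347143950155470 in hexadecimal, padded to 64 bits, is 0x9FB5DCC0EB07BECE.
Split into bytes (most-significant first): 9F B5 DC C0 EB 07 BE CE.
Big-endian stores the most-significant byte at the lowest address.
So the memory order matches the most-significant-first order: 9F B5 DC C0 EB 07 BE CE.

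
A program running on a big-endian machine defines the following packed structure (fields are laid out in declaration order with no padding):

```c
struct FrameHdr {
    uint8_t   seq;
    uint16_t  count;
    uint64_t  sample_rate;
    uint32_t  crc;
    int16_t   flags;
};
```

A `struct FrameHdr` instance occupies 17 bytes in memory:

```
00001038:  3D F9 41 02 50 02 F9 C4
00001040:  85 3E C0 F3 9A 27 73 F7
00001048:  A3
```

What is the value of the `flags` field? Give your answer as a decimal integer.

`flags` follows `seq` (1 B), `count` (2 B), `sample_rate` (8 B), `crc` (4 B), so it starts at offset 1 + 2 + 8 + 4 = 15 and occupies 2 bytes.
Bytes at offsets 15..16: F7 A3.
Big-endian stores the most-significant byte at the lowest address.
The bytes are already most-significant first: 0xF7A3.
Top bit is set, so as a signed 16-bit value this is 0xF7A3 − 2^16 = -2141.

-2141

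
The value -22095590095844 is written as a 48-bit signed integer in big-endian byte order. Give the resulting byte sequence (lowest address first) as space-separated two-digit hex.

EB E7 78 33 84 1C

Two's complement of -22095590095844 in 48 bits: 22095590095844 = 0x141887CC7BE4; invert → 0xEBE77833841B; add 1 → 0xEBE77833841C.
Split into bytes (most-significant first): EB E7 78 33 84 1C.
Big-endian: lowest address holds the most-significant byte.
So the memory order matches the most-significant-first order: EB E7 78 33 84 1C.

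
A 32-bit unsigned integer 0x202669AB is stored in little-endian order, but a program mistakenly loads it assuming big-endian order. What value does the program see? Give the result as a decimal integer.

Stored little-endian, the bytes at ascending addresses are AB 69 26 20.
Read back as big-endian, the last byte is least significant, giving 0xAB692620.
0xAB692620 = 2875794976.

2875794976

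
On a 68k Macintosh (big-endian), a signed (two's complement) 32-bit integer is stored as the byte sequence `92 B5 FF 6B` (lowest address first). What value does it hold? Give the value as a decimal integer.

-1833566357

In big-endian order the high byte comes first in memory.
The bytes are already most-significant first: 0x92B5FF6B.
Top bit is set, so as a signed 32-bit value this is 0x92B5FF6B − 2^32 = -1833566357.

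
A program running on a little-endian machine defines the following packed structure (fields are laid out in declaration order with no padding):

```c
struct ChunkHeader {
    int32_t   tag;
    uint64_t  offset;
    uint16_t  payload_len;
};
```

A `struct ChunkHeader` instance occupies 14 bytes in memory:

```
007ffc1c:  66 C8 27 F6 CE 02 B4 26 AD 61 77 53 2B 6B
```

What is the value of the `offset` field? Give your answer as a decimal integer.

6014383223683154638

`offset` follows `tag` (4 bytes), so it starts at byte offset 4 and occupies 8 bytes.
Bytes at offsets 4..11: CE 02 B4 26 AD 61 77 53.
Little-endian: lowest address holds the least-significant byte.
Reassemble most-significant byte first: 53 77 61 AD 26 B4 02 CE → 0x537761AD26B402CE.
0x537761AD26B402CE = 6014383223683154638.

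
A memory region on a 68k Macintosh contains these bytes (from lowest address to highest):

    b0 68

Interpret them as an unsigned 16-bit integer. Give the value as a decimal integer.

In big-endian order the high byte comes first in memory.
The bytes are already most-significant first: 0xB068.
0xB068 = 45160.

45160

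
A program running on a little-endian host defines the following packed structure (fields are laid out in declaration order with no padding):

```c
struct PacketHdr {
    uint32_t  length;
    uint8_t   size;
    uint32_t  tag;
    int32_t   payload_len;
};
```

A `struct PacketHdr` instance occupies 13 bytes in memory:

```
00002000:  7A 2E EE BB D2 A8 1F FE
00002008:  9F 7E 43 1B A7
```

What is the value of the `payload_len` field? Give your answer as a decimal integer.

`payload_len` follows `length` (4 B), `size` (1 B), `tag` (4 B), so it starts at offset 4 + 1 + 4 = 9 and occupies 4 bytes.
Bytes at offsets 9..12: 7E 43 1B A7.
Little-endian: lowest address holds the least-significant byte.
Reassemble most-significant byte first: A7 1B 43 7E → 0xA71B437E.
Top bit is set, so as a signed 32-bit value this is 0xA71B437E − 2^32 = -1491385474.

-1491385474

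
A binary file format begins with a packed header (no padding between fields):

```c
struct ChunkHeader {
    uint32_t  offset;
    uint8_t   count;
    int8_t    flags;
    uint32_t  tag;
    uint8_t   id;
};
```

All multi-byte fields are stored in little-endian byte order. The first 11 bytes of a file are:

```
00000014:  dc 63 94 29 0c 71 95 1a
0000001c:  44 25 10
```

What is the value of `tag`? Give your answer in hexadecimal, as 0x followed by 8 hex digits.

`tag` follows `offset` (4 B), `count` (1 B), `flags` (1 B), so it starts at offset 4 + 1 + 1 = 6 and occupies 4 bytes.
Bytes at offsets 6..9: 95 1A 44 25.
Little-endian: lowest address holds the least-significant byte.
Reassemble most-significant byte first: 25 44 1A 95 → 0x25441A95.

0x25441A95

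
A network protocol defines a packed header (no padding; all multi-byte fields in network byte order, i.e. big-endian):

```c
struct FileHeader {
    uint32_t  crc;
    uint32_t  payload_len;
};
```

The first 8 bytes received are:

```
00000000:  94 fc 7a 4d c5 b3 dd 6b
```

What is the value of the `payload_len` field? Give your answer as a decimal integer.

`payload_len` follows `crc` (4 bytes), so it starts at byte offset 4 and occupies 4 bytes.
Bytes at offsets 4..7: C5 B3 DD 6B.
Big-endian: lowest address holds the most-significant byte.
The bytes are already most-significant first: 0xC5B3DD6B.
0xC5B3DD6B = 3316899179.

3316899179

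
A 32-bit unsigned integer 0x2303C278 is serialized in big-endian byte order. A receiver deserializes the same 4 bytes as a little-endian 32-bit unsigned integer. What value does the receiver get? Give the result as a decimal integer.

2025980707

Stored big-endian, the bytes at ascending addresses are 23 03 C2 78.
Read back as little-endian, the first byte is least significant, giving 0x78C20323.
0x78C20323 = 2025980707.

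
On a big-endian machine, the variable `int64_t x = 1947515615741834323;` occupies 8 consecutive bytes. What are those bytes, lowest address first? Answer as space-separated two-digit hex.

1B 06 F7 22 56 D1 74 53

1947515615741834323 in hexadecimal, padded to 64 bits, is 0x1B06F72256D17453.
Split into bytes (most-significant first): 1B 06 F7 22 56 D1 74 53.
Big-endian stores the most-significant byte at the lowest address.
So the memory order matches the most-significant-first order: 1B 06 F7 22 56 D1 74 53.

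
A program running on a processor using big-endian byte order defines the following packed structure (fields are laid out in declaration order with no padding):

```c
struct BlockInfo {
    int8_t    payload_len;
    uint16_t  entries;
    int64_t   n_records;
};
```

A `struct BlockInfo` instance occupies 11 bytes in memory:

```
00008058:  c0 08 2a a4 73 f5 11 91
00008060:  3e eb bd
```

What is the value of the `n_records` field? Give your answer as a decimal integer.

`n_records` follows `payload_len` (1 B), `entries` (2 B), so it starts at offset 1 + 2 = 3 and occupies 8 bytes.
Bytes at offsets 3..10: A4 73 F5 11 91 3E EB BD.
Big-endian stores the most-significant byte at the lowest address.
The bytes are already most-significant first: 0xA473F511913EEBBD.
Top bit is set, so as a signed 64-bit value this is 0xA473F511913EEBBD − 2^64 = -6596659573367575619.

-6596659573367575619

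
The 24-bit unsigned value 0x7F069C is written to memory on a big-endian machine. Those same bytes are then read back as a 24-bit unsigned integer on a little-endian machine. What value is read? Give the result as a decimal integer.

Stored big-endian, the bytes at ascending addresses are 7F 06 9C.
Read back as little-endian, the first byte is least significant, giving 0x9C067F.
0x9C067F = 10225279.

10225279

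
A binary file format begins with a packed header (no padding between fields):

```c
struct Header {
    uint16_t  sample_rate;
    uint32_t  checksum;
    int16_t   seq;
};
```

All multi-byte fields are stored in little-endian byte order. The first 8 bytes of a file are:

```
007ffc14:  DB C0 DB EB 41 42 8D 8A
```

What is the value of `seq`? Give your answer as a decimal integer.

`seq` follows `sample_rate` (2 B), `checksum` (4 B), so it starts at offset 2 + 4 = 6 and occupies 2 bytes.
Bytes at offsets 6..7: 8D 8A.
Little-endian: lowest address holds the least-significant byte.
Reassemble most-significant byte first: 8A 8D → 0x8A8D.
Top bit is set, so as a signed 16-bit value this is 0x8A8D − 2^16 = -30067.

-30067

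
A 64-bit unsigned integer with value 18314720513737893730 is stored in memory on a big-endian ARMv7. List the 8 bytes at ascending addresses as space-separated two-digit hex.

18314720513737893730 in hexadecimal, padded to 64 bits, is 0xFE2AF5458DE82762.
Split into bytes (most-significant first): FE 2A F5 45 8D E8 27 62.
In big-endian order the high byte comes first in memory.
So the memory order matches the most-significant-first order: FE 2A F5 45 8D E8 27 62.

FE 2A F5 45 8D E8 27 62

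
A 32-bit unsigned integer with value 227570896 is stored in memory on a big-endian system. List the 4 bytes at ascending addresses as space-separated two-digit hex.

227570896 in hexadecimal, padded to 32 bits, is 0x0D9074D0.
Split into bytes (most-significant first): 0D 90 74 D0.
In big-endian order the high byte comes first in memory.
So the memory order matches the most-significant-first order: 0D 90 74 D0.

0D 90 74 D0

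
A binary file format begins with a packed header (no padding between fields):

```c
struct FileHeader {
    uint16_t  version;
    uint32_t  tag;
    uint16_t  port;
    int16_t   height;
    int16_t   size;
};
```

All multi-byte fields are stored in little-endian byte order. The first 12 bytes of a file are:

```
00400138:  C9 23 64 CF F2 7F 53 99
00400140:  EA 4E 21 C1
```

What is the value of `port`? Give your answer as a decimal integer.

`port` follows `version` (2 B), `tag` (4 B), so it starts at offset 2 + 4 = 6 and occupies 2 bytes.
Bytes at offsets 6..7: 53 99.
Little-endian: lowest address holds the least-significant byte.
Reassemble most-significant byte first: 99 53 → 0x9953.
0x9953 = 39251.

39251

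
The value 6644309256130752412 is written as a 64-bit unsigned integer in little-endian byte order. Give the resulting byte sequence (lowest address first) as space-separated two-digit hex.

6644309256130752412 in hexadecimal, padded to 64 bits, is 0x5C355410BD836F9C.
Split into bytes (most-significant first): 5C 35 54 10 BD 83 6F 9C.
Little-endian stores the least-significant byte at the lowest address.
So at ascending addresses the bytes are 9C 6F 83 BD 10 54 35 5C.

9C 6F 83 BD 10 54 35 5C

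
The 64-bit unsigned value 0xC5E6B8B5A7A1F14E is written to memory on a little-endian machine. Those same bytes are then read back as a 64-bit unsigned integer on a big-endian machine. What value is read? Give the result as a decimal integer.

5688505546026051269

Stored little-endian, the bytes at ascending addresses are 4E F1 A1 A7 B5 B8 E6 C5.
Read back as big-endian, the last byte is least significant, giving 0x4EF1A1A7B5B8E6C5.
0x4EF1A1A7B5B8E6C5 = 5688505546026051269.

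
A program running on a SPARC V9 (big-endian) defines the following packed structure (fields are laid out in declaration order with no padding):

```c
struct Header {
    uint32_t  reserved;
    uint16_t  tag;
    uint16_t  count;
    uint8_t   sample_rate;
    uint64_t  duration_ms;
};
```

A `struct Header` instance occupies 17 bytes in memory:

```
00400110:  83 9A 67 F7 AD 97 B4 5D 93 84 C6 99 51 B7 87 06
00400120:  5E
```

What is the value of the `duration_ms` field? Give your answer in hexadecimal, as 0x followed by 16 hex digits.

`duration_ms` follows `reserved` (4 B), `tag` (2 B), `count` (2 B), `sample_rate` (1 B), so it starts at offset 4 + 2 + 2 + 1 = 9 and occupies 8 bytes.
Bytes at offsets 9..16: 84 C6 99 51 B7 87 06 5E.
Big-endian stores the most-significant byte at the lowest address.
The bytes are already most-significant first: 0x84C69951B787065E.

0x84C69951B787065E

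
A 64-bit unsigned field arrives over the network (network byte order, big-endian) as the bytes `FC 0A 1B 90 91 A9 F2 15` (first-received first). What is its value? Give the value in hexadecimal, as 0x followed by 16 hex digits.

Big-endian: lowest address holds the most-significant byte.
The bytes are already most-significant first: 0xFC0A1B9091A9F215.

0xFC0A1B9091A9F215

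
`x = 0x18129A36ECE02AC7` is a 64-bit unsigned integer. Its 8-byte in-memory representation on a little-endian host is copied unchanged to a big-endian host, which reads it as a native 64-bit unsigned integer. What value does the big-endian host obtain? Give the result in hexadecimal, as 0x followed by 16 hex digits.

Stored little-endian, the bytes at ascending addresses are C7 2A E0 EC 36 9A 12 18.
Read back as big-endian, the last byte is least significant, giving 0xC72AE0EC369A1218.

0xC72AE0EC369A1218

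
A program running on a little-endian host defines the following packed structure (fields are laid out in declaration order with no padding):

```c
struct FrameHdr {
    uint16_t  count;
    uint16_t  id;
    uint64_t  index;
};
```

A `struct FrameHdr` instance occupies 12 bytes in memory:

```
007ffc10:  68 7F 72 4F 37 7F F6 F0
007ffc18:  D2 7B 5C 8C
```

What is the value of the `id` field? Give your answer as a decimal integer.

20338

`id` follows `count` (2 bytes), so it starts at byte offset 2 and occupies 2 bytes.
Bytes at offsets 2..3: 72 4F.
In little-endian order the low byte comes first in memory.
Reassemble most-significant byte first: 4F 72 → 0x4F72.
0x4F72 = 20338.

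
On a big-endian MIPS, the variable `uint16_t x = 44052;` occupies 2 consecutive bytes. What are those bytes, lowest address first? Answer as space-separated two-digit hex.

AC 14

44052 in hexadecimal, padded to 16 bits, is 0xAC14.
Split into bytes (most-significant first): AC 14.
Big-endian stores the most-significant byte at the lowest address.
So the memory order matches the most-significant-first order: AC 14.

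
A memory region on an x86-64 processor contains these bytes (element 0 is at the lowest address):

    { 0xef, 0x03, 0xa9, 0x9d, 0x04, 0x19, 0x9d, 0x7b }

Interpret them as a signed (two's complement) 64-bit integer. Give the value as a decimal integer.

8907303145624372207

Little-endian stores the least-significant byte at the lowest address.
Reassemble most-significant byte first: 7B 9D 19 04 9D A9 03 EF → 0x7B9D19049DA903EF.
0x7B9D19049DA903EF = 8907303145624372207.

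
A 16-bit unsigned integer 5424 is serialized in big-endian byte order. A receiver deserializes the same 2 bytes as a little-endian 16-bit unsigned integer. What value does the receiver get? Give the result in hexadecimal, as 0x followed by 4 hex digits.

5424 in 16-bit hexadecimal is 0x1530.
Stored big-endian, the bytes at ascending addresses are 15 30.
Read back as little-endian, the first byte is least significant, giving 0x3015.

0x3015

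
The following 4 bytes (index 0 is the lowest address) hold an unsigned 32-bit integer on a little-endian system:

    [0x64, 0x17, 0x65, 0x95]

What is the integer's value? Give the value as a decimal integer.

2506430308

Little-endian: lowest address holds the least-significant byte.
Reassemble most-significant byte first: 95 65 17 64 → 0x95651764.
0x95651764 = 2506430308.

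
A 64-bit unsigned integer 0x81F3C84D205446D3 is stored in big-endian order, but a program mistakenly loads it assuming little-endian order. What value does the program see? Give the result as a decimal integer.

15223948088093242241

Stored big-endian, the bytes at ascending addresses are 81 F3 C8 4D 20 54 46 D3.
Read back as little-endian, the first byte is least significant, giving 0xD34654204DC8F381.
0xD34654204DC8F381 = 15223948088093242241.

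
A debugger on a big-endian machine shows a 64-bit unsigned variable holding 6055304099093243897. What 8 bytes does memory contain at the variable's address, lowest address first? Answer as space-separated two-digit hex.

6055304099093243897 in hexadecimal, padded to 64 bits, is 0x5408C2FEE96B67F9.
Split into bytes (most-significant first): 54 08 C2 FE E9 6B 67 F9.
In big-endian order the high byte comes first in memory.
So the memory order matches the most-significant-first order: 54 08 C2 FE E9 6B 67 F9.

54 08 C2 FE E9 6B 67 F9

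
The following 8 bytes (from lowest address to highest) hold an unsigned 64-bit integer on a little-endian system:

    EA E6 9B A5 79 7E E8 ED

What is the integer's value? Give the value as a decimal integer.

Little-endian stores the least-significant byte at the lowest address.
Reassemble most-significant byte first: ED E8 7E 79 A5 9B E6 EA → 0xEDE87E79A59BE6EA.
0xEDE87E79A59BE6EA = 17143091042520393450.

17143091042520393450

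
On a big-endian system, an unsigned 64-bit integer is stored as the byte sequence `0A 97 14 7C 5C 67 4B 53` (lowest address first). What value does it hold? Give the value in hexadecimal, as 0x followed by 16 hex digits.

0x0A97147C5C674B53

In big-endian order the high byte comes first in memory.
The bytes are already most-significant first: 0x0A97147C5C674B53.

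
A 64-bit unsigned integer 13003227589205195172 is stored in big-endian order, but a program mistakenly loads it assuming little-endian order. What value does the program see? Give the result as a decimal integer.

13003227589205195172 in 64-bit hexadecimal is 0xB474BE992C2279A4.
Stored big-endian, the bytes at ascending addresses are B4 74 BE 99 2C 22 79 A4.
Read back as little-endian, the first byte is least significant, giving 0xA479222C99BE74B4.
0xA479222C99BE74B4 = 11851541469355472052.

11851541469355472052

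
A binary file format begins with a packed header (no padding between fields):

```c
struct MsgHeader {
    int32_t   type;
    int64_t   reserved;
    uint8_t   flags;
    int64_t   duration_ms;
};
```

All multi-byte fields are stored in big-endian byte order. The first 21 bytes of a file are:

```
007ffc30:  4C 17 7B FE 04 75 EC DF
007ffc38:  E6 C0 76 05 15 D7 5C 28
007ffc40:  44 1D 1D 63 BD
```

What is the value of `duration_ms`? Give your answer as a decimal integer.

-2928421384686312515

`duration_ms` follows `type` (4 B), `reserved` (8 B), `flags` (1 B), so it starts at offset 4 + 8 + 1 = 13 and occupies 8 bytes.
Bytes at offsets 13..20: D7 5C 28 44 1D 1D 63 BD.
Big-endian stores the most-significant byte at the lowest address.
The bytes are already most-significant first: 0xD75C28441D1D63BD.
Top bit is set, so as a signed 64-bit value this is 0xD75C28441D1D63BD − 2^64 = -2928421384686312515.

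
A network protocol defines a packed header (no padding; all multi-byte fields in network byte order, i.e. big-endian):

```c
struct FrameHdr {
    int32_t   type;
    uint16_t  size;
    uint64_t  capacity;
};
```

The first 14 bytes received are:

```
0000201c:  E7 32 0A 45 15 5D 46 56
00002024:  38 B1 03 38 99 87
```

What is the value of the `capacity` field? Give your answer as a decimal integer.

5068300763566479751

`capacity` follows `type` (4 B), `size` (2 B), so it starts at offset 4 + 2 = 6 and occupies 8 bytes.
Bytes at offsets 6..13: 46 56 38 B1 03 38 99 87.
In big-endian order the high byte comes first in memory.
The bytes are already most-significant first: 0x465638B103389987.
0x465638B103389987 = 5068300763566479751.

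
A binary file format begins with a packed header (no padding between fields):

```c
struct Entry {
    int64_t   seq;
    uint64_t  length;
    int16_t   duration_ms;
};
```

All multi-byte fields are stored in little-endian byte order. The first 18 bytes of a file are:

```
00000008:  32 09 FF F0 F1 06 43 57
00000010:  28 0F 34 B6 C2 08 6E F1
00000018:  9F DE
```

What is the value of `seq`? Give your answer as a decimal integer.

6287877140939475250

`seq` is the first field, at byte offset 0, occupying 8 bytes.
Bytes at offsets 0..7: 32 09 FF F0 F1 06 43 57.
Little-endian: lowest address holds the least-significant byte.
Reassemble most-significant byte first: 57 43 06 F1 F0 FF 09 32 → 0x574306F1F0FF0932.
0x574306F1F0FF0932 = 6287877140939475250.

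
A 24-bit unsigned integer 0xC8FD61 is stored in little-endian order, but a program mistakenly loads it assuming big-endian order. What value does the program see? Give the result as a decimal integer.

Stored little-endian, the bytes at ascending addresses are 61 FD C8.
Read back as big-endian, the last byte is least significant, giving 0x61FDC8.
0x61FDC8 = 6421960.

6421960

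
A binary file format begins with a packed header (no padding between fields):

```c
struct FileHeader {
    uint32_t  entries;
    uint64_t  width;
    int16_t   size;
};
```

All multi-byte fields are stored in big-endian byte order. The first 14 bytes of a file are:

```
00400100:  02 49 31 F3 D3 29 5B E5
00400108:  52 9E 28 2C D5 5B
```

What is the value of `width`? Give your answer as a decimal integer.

`width` follows `entries` (4 bytes), so it starts at byte offset 4 and occupies 8 bytes.
Bytes at offsets 4..11: D3 29 5B E5 52 9E 28 2C.
In big-endian order the high byte comes first in memory.
The bytes are already most-significant first: 0xD3295BE5529E282C.
0xD3295BE5529E282C = 15215793856539666476.

15215793856539666476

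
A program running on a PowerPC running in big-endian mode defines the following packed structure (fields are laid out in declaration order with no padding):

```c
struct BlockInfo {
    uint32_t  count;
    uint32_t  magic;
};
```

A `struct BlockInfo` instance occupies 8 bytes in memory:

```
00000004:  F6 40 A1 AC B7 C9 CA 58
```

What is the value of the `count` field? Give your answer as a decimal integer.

`count` is the first field, at byte offset 0, occupying 4 bytes.
Bytes at offsets 0..3: F6 40 A1 AC.
Big-endian: lowest address holds the most-significant byte.
The bytes are already most-significant first: 0xF640A1AC.
0xF640A1AC = 4131430828.

4131430828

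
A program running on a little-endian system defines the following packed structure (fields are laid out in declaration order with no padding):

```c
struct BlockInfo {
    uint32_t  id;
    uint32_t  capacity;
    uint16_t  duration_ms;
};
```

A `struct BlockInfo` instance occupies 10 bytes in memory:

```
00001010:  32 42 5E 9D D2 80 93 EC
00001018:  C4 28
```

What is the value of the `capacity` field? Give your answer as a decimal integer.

`capacity` follows `id` (4 bytes), so it starts at byte offset 4 and occupies 4 bytes.
Bytes at offsets 4..7: D2 80 93 EC.
Little-endian: lowest address holds the least-significant byte.
Reassemble most-significant byte first: EC 93 80 D2 → 0xEC9380D2.
0xEC9380D2 = 3969089746.

3969089746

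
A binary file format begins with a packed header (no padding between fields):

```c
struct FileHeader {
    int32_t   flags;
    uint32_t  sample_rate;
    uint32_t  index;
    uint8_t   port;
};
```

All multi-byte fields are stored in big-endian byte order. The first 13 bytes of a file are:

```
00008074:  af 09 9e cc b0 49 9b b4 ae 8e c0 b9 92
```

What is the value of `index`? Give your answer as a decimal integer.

`index` follows `flags` (4 B), `sample_rate` (4 B), so it starts at offset 4 + 4 = 8 and occupies 4 bytes.
Bytes at offsets 8..11: AE 8E C0 B9.
Big-endian stores the most-significant byte at the lowest address.
The bytes are already most-significant first: 0xAE8EC0B9.
0xAE8EC0B9 = 2928591033.

2928591033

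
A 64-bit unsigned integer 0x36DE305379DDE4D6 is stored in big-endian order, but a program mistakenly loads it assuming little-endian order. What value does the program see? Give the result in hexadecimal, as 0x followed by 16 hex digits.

Stored big-endian, the bytes at ascending addresses are 36 DE 30 53 79 DD E4 D6.
Read back as little-endian, the first byte is least significant, giving 0xD6E4DD795330DE36.

0xD6E4DD795330DE36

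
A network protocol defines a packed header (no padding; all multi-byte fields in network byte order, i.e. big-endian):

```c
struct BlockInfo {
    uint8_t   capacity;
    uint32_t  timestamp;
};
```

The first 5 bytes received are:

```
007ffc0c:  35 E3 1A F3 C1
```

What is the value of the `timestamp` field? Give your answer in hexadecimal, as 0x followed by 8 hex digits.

`timestamp` follows `capacity` (1 byte), so it starts at byte offset 1 and occupies 4 bytes.
Bytes at offsets 1..4: E3 1A F3 C1.
Big-endian stores the most-significant byte at the lowest address.
The bytes are already most-significant first: 0xE31AF3C1.

0xE31AF3C1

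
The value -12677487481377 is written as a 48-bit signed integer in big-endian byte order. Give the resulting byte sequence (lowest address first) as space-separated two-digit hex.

Two's complement of -12677487481377 in 48 bits: 12677487481377 = 0x0B87B5235221; invert → 0xF4784ADCADDE; add 1 → 0xF4784ADCADDF.
Split into bytes (most-significant first): F4 78 4A DC AD DF.
Big-endian: lowest address holds the most-significant byte.
So the memory order matches the most-significant-first order: F4 78 4A DC AD DF.

F4 78 4A DC AD DF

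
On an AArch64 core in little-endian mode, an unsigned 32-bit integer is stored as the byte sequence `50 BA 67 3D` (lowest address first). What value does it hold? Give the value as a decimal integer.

Little-endian: lowest address holds the least-significant byte.
Reassemble most-significant byte first: 3D 67 BA 50 → 0x3D67BA50.
0x3D67BA50 = 1030208080.

1030208080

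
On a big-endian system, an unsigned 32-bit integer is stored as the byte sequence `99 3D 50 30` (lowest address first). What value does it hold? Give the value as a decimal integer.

In big-endian order the high byte comes first in memory.
The bytes are already most-significant first: 0x993D5030.
0x993D5030 = 2570932272.

2570932272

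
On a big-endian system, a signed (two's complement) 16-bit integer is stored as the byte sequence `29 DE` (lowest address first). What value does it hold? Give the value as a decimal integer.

In big-endian order the high byte comes first in memory.
The bytes are already most-significant first: 0x29DE.
0x29DE = 10718.

10718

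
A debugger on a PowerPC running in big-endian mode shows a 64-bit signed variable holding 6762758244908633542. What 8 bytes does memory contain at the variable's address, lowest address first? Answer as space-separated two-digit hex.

5D DA 24 CB 09 9F 8D C6

6762758244908633542 in hexadecimal, padded to 64 bits, is 0x5DDA24CB099F8DC6.
Split into bytes (most-significant first): 5D DA 24 CB 09 9F 8D C6.
In big-endian order the high byte comes first in memory.
So the memory order matches the most-significant-first order: 5D DA 24 CB 09 9F 8D C6.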